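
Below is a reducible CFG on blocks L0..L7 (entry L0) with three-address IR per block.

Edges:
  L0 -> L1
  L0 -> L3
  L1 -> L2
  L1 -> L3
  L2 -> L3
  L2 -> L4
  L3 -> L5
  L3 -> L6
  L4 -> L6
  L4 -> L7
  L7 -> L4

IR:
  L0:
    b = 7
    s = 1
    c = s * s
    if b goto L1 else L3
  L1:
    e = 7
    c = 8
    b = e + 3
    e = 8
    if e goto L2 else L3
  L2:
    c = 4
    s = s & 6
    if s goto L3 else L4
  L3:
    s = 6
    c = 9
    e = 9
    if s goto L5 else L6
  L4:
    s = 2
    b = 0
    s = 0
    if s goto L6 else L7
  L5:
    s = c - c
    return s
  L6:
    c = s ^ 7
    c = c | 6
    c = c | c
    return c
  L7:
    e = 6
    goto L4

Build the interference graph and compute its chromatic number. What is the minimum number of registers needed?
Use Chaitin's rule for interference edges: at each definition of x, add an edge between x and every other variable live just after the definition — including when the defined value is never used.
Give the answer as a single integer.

Block summaries:
  L0: {b,c,s} / ∅
  L1: {b,c,e} / ∅
  L2: {c,s} / {s}
  L3: {c,e,s} / ∅
  L4: {b,s} / ∅
  L5: {s} / {c}
  L6: {c} / {s}
  L7: {e} / ∅

Live sets:
  L0 li=∅ lo={s}
  L1 li={s} lo={s}
  L2 li={s} lo=∅
  L3 li=∅ lo={c,s}
  L4 li=∅ lo={s}
  L5 li={c} lo=∅
  L6 li={s} lo=∅
  L7 li=∅ lo=∅

Conflict graph:
  b — {c,s}
  c — {b,e,s}
  e — {c,s}
  s — {b,c,e}

Colouring:
  {b,c,s} pairwise interfere (3-clique) ⇒ χ ≥ 3
  assign b→r2 c→r0 e→r2 s→r1 — no edge inside a register ⇒ χ ≤ 3
  χ = 3

Answer: 3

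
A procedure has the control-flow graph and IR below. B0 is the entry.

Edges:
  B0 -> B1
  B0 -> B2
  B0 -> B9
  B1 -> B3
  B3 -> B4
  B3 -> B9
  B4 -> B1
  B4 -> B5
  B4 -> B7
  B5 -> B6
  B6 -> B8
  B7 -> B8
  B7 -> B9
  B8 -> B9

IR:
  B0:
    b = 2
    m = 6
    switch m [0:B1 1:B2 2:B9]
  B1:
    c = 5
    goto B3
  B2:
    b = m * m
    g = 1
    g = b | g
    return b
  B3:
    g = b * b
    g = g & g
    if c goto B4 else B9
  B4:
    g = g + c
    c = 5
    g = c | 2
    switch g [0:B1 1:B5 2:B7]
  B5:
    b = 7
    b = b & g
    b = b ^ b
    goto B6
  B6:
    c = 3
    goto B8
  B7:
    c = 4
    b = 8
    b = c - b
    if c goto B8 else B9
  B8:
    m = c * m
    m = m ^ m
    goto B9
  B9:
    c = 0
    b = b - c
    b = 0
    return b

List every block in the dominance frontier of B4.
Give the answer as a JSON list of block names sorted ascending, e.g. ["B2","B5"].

idom tree: B1←B0 B2←B0 B3←B1 B4←B3 B5←B4 B6←B5 B7←B4 B8←B4 B9←B0
Dom∩ at merges:
  B1: preds {B0,B4}: {B0} ∩ {B0,B1,B3,B4} = {B0}; idom=B0
  B8: preds {B6,B7}: {B0,B1,B3,B4,B5,B6} ∩ {B0,B1,B3,B4,B7} = {B0,B1,B3,B4}; idom=B4
  B9: preds {B0,B3,B7,B8}: {B0} ∩ {B0,B1,B3} ∩ {B0,B1,B3,B4,B7} ∩ {B0,B1,B3,B4,B8} = {B0}; idom=B0

Frontier:
  B1←B0: walk · to B0
  B1←B4: walk B4→B3→B1 to B0
  B8←B6: walk B6→B5 to B4
  B8←B7: walk B7 to B4
  B9←B0: walk · to B0
  B9←B3: walk B3→B1 to B0
  B9←B7: walk B7→B4→B3→B1 to B0
  B9←B8: walk B8→B4→B3→B1 to B0
  B0 → ∅
  B1 → {B1,B9}
  B2 → ∅
  B3 → {B1,B9}
  B4 → {B1,B9}
  B5 → {B8}
  B6 → {B8}
  B7 → {B8,B9}
  B8 → {B9}
  B9 → ∅

DF(B4) = ["B1", "B9"]

Answer: ["B1", "B9"]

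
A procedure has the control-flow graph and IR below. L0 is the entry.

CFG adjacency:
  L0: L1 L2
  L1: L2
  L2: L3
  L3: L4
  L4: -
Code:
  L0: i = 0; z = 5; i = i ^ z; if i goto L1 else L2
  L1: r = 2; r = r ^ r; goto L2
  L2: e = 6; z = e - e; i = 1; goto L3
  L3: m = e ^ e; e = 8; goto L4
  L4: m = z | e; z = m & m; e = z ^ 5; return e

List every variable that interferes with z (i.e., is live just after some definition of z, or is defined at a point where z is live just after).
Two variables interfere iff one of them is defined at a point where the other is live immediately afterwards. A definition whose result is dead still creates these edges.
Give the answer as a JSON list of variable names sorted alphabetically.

Answer: ["e", "i", "m"]

Analysis:
def/use:
  L0: {i,z} / ∅
  L1: {r} / ∅
  L2: {e,i,z} / ∅
  L3: {e,m} / {e}
  L4: {e,m,z} / {e,z}

Liveness:
  live L0: ∅→∅
  live L1: ∅→∅
  live L2: ∅→{e,z}
  live L3: {e,z}→{e,z}
  live L4: {e,z}→∅

Conflict graph:
  e: {i,z}
  i: {e,z}
  m: {z}
  r: ∅
  z: {e,i,m}

N(z) = ["e", "i", "m"]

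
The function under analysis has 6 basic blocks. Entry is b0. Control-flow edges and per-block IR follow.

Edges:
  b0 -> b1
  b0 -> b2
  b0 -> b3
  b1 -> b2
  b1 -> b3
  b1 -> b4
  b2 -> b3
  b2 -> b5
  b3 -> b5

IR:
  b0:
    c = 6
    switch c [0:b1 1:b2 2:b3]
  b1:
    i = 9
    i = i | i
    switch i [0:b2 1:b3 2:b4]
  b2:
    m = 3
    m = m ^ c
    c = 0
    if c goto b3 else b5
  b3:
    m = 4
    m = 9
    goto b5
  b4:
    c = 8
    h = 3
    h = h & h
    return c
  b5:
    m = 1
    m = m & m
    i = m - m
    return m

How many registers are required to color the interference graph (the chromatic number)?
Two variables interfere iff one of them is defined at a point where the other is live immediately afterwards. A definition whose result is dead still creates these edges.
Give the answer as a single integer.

Block summaries:
  b0: {c} / ∅
  b1: {i} / ∅
  b2: {c,m} / {c}
  b3: {m} / ∅
  b4: {c,h} / ∅
  b5: {i,m} / ∅

Live sets:
  live b0: ∅→{c}
  live b1: {c}→{c}
  live b2: {c}→∅
  live b3: ∅→∅
  live b4: ∅→∅
  live b5: ∅→∅

Interfere edges:
  c: {h,i,m}
  h: {c}
  i: {c,m}
  m: {c,i}

Chromatic number:
  lower bound: {c,i,m} mutually conflict ⇒ χ ≥ 3
  assign c→c0 h→c1 i→c1 m→c2 — no edge inside a register ⇒ χ ≤ 3
  χ = 3

Answer: 3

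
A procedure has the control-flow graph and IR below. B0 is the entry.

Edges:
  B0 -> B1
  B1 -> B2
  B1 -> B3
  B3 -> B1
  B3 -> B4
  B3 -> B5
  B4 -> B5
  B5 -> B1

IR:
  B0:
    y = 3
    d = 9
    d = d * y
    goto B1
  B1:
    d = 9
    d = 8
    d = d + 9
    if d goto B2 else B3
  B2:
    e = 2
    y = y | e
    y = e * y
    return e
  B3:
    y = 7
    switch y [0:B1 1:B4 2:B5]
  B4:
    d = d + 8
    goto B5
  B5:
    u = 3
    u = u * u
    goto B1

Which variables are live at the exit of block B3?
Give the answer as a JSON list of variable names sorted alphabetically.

Per-block:
  B0: def={d,y} ue=∅
  B1: def={d} ue=∅
  B2: def={e,y} ue={y}
  B3: def={y} ue=∅
  B4: def={d} ue={d}
  B5: def={u} ue=∅

Live sets:
  B0: in=∅ out={y}
  B1: in={y} out={d,y}
  B2: in={y} out=∅
  B3: in={d} out={d,y}
  B4: in={d,y} out={y}
  B5: in={y} out={y}

live-out(B3) = ["d", "y"]

Answer: ["d", "y"]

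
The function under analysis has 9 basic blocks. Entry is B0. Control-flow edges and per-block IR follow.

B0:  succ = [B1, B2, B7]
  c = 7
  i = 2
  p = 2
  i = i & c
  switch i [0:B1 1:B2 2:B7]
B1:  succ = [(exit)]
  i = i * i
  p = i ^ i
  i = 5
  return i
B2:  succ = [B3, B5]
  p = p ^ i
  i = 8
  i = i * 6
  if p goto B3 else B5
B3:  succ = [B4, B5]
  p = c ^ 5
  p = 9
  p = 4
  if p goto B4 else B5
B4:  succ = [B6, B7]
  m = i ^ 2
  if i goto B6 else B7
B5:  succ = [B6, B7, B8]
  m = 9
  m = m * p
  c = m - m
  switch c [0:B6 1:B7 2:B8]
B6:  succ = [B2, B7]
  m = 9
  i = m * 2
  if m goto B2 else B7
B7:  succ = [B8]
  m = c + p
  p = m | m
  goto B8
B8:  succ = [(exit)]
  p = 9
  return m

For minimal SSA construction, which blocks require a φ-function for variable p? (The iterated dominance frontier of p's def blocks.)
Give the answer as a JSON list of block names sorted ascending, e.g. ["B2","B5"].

idom tree: B1←B0 B2←B0 B3←B2 B4←B3 B5←B2 B6←B2 B7←B0 B8←B0
Dom at joins:
  B2: preds {B0,B6}: {B0} ∩ {B0,B2,B6} = {B0}; idom=B0
  B5: preds {B2,B3}: {B0,B2} ∩ {B0,B2,B3} = {B0,B2}; idom=B2
  B6: preds {B4,B5}: {B0,B2,B3,B4} ∩ {B0,B2,B5} = {B0,B2}; idom=B2
  B7: preds {B0,B4,B5,B6}: {B0} ∩ {B0,B2,B3,B4} ∩ {B0,B2,B5} ∩ {B0,B2,B6} = {B0}; idom=B0
  B8: preds {B5,B7}: {B0,B2,B5} ∩ {B0,B7} = {B0}; idom=B0

DF walk-up:
  join B2 pred B0: · stop@B0
  join B2 pred B6: B6→B2 stop@B0
  join B5 pred B2: · stop@B2
  join B5 pred B3: B3 stop@B2
  join B6 pred B4: B4→B3 stop@B2
  join B6 pred B5: B5 stop@B2
  join B7 pred B0: · stop@B0
  join B7 pred B4: B4→B3→B2 stop@B0
  join B7 pred B5: B5→B2 stop@B0
  join B7 pred B6: B6→B2 stop@B0
  join B8 pred B5: B5→B2 stop@B0
  join B8 pred B7: B7 stop@B0
  DF(B0)=∅
  DF(B1)=∅
  DF(B2)={B2,B7,B8}
  DF(B3)={B5,B6,B7}
  DF(B4)={B6,B7}
  DF(B5)={B6,B7,B8}
  DF(B6)={B2,B7}
  DF(B7)={B8}
  DF(B8)=∅

φ for p: defs {B0,B1,B2,B3,B7,B8}
  DF⁺ = {B2,B5,B6,B7,B8}

Answer: ["B2", "B5", "B6", "B7", "B8"]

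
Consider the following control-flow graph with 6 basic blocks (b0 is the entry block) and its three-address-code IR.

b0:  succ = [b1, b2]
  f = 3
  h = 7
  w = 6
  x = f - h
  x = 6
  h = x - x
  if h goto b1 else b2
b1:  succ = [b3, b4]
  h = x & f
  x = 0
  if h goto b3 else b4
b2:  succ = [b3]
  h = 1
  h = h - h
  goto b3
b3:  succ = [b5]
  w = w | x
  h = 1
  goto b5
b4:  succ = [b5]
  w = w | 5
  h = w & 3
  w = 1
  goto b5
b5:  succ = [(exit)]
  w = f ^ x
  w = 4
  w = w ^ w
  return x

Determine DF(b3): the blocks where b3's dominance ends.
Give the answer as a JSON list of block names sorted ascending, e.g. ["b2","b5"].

idom tree: b1←b0 b2←b0 b3←b0 b4←b1 b5←b0
Dom∩ at merges:
  b3: preds {b1,b2}: {b0,b1} ∩ {b0,b2} = {b0}; idom=b0
  b5: preds {b3,b4}: {b0,b3} ∩ {b0,b1,b4} = {b0}; idom=b0

DF derivation:
  b3←b1: walk b1 to b0
  b3←b2: walk b2 to b0
  b5←b3: walk b3 to b0
  b5←b4: walk b4→b1 to b0
  DF(b0)=∅
  DF(b1)={b3,b5}
  DF(b2)={b3}
  DF(b3)={b5}
  DF(b4)={b5}
  DF(b5)=∅

DF(b3) = ["b5"]

Answer: ["b5"]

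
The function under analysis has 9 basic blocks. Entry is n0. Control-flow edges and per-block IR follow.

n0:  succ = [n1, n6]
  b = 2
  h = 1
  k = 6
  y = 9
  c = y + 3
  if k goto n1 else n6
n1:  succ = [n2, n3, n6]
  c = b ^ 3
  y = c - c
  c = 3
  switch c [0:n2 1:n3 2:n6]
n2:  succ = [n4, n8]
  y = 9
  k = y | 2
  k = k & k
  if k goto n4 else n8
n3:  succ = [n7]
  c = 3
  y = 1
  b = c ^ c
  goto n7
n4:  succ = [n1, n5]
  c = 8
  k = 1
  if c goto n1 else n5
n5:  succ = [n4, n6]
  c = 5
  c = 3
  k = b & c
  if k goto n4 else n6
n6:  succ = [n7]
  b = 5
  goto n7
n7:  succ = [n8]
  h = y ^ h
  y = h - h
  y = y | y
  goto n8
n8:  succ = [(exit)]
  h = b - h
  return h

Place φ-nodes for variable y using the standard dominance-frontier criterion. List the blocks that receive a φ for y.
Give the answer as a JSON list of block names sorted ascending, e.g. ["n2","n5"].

Answer: ["n1", "n6", "n7", "n8"]

Working:
idom tree: n1←n0 n2←n1 n3←n1 n4←n2 n5←n4 n6←n0 n7←n0 n8←n0
Dom at joins:
  n1: preds {n0,n4}: {n0} ∩ {n0,n1,n2,n4} = {n0}; idom=n0
  n4: preds {n2,n5}: {n0,n1,n2} ∩ {n0,n1,n2,n4,n5} = {n0,n1,n2}; idom=n2
  n6: preds {n0,n1,n5}: {n0} ∩ {n0,n1} ∩ {n0,n1,n2,n4,n5} = {n0}; idom=n0
  n7: preds {n3,n6}: {n0,n1,n3} ∩ {n0,n6} = {n0}; idom=n0
  n8: preds {n2,n7}: {n0,n1,n2} ∩ {n0,n7} = {n0}; idom=n0

DF walk-up:
  join n1 pred n0: · stop@n0
  join n1 pred n4: n4→n2→n1 stop@n0
  join n4 pred n2: · stop@n2
  join n4 pred n5: n5→n4 stop@n2
  join n6 pred n0: · stop@n0
  join n6 pred n1: n1 stop@n0
  join n6 pred n5: n5→n4→n2→n1 stop@n0
  join n7 pred n3: n3→n1 stop@n0
  join n7 pred n6: n6 stop@n0
  join n8 pred n2: n2→n1 stop@n0
  join n8 pred n7: n7 stop@n0
  n0 → ∅
  n1 → {n1,n6,n7,n8}
  n2 → {n1,n6,n8}
  n3 → {n7}
  n4 → {n1,n4,n6}
  n5 → {n4,n6}
  n6 → {n7}
  n7 → {n8}
  n8 → ∅

φ for y: defs {n0,n1,n2,n3,n7}
  DF⁺ = {n1,n6,n7,n8}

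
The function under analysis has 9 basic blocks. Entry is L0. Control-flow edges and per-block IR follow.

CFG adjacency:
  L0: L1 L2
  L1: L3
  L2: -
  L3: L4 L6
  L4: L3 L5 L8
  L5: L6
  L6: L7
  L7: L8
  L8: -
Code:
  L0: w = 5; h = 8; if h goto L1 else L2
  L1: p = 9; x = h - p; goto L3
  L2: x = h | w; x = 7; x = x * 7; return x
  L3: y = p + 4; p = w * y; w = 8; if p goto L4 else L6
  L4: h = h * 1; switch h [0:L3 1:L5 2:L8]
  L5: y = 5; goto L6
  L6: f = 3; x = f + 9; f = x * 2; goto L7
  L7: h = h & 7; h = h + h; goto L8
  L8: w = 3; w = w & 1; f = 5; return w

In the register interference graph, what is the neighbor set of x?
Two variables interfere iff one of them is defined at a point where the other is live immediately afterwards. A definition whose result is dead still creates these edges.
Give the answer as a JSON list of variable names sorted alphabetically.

Per-block:
  L0 def {h,w} use ∅
  L1 def {p,x} use {h}
  L2 def {x} use {h,w}
  L3 def {p,w,y} use {p,w}
  L4 def {h} use {h}
  L5 def {y} use ∅
  L6 def {f,x} use ∅
  L7 def {h} use {h}
  L8 def {f,w} use ∅

Live sets:
  L0: in=∅ out={h,w}
  L1: in={h,w} out={h,p,w}
  L2: in={h,w} out=∅
  L3: in={h,p,w} out={h,p,w}
  L4: in={h,p,w} out={h,p,w}
  L5: in={h} out={h}
  L6: in={h} out={h}
  L7: in={h} out=∅
  L8: in=∅ out=∅

Interfere edges:
  f↔{h,w}
  h↔{f,p,w,x,y}
  p↔{h,w,x}
  w↔{f,h,p,x,y}
  x↔{h,p,w}
  y↔{h,w}

N(x) = ["h", "p", "w"]

Answer: ["h", "p", "w"]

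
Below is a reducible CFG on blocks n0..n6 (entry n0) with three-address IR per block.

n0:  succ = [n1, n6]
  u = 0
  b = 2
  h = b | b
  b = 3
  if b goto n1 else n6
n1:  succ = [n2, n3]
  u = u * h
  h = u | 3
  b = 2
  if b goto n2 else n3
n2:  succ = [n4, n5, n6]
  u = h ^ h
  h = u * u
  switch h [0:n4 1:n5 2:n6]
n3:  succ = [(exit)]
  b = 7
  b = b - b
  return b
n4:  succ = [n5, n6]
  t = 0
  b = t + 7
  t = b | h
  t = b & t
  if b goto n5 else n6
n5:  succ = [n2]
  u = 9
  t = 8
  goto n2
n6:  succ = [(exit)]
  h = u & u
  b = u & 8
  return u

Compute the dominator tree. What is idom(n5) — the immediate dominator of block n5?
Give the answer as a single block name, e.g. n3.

Answer: n2

Derivation:
idom tree: n1←n0 n2←n1 n3←n1 n4←n2 n5←n2 n6←n0
Dom at joins:
  n2: preds {n1,n5}: {n0,n1} ∩ {n0,n1,n2,n5} = {n0,n1}; idom=n1
  n5: preds {n2,n4}: {n0,n1,n2} ∩ {n0,n1,n2,n4} = {n0,n1,n2}; idom=n2
  n6: preds {n0,n2,n4}: {n0} ∩ {n0,n1,n2} ∩ {n0,n1,n2,n4} = {n0}; idom=n0

idom(n5) = n2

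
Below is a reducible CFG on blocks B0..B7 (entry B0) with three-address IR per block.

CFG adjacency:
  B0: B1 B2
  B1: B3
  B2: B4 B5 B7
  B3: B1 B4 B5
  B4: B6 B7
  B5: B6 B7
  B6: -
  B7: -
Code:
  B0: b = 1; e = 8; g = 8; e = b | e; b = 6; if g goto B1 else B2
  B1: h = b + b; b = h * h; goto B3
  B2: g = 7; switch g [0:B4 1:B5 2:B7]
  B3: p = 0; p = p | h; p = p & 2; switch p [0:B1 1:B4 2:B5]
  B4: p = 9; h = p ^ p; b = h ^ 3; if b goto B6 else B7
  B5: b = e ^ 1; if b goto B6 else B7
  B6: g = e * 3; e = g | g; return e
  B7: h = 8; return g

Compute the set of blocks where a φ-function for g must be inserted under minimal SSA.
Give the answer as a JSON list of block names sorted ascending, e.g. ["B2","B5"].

Answer: ["B4", "B5", "B6", "B7"]

Derivation:
idom tree: B1←B0 B2←B0 B3←B1 B4←B0 B5←B0 B6←B0 B7←B0
Dom at joins:
  B1: preds {B0,B3}: {B0} ∩ {B0,B1,B3} = {B0}; idom=B0
  B4: preds {B2,B3}: {B0,B2} ∩ {B0,B1,B3} = {B0}; idom=B0
  B5: preds {B2,B3}: {B0,B2} ∩ {B0,B1,B3} = {B0}; idom=B0
  B6: preds {B4,B5}: {B0,B4} ∩ {B0,B5} = {B0}; idom=B0
  B7: preds {B2,B4,B5}: {B0,B2} ∩ {B0,B4} ∩ {B0,B5} = {B0}; idom=B0

Frontier:
  B1←B0: walk · to B0
  B1←B3: walk B3→B1 to B0
  B4←B2: walk B2 to B0
  B4←B3: walk B3→B1 to B0
  B5←B2: walk B2 to B0
  B5←B3: walk B3→B1 to B0
  B6←B4: walk B4 to B0
  B6←B5: walk B5 to B0
  B7←B2: walk B2 to B0
  B7←B4: walk B4 to B0
  B7←B5: walk B5 to B0
  B0: DF=∅
  B1: DF={B1,B4,B5}
  B2: DF={B4,B5,B7}
  B3: DF={B1,B4,B5}
  B4: DF={B6,B7}
  B5: DF={B6,B7}
  B6: DF=∅
  B7: DF=∅

φ for g: defs {B0,B2,B6}
  DF⁺ = {B4,B5,B6,B7}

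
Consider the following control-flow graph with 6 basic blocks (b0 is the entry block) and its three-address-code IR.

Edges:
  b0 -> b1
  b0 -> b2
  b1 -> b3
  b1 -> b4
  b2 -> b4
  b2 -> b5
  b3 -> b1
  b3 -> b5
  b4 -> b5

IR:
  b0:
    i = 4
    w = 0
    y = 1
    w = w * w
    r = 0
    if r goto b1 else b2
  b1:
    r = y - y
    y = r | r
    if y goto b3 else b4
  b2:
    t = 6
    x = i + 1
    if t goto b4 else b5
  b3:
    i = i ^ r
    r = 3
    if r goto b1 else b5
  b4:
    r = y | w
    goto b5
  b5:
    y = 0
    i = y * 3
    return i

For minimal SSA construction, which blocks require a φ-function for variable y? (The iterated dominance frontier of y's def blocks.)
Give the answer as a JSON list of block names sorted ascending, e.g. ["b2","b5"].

Answer: ["b1", "b4", "b5"]

Analysis:
idom tree: b1←b0 b2←b0 b3←b1 b4←b0 b5←b0
Dom∩ at merges:
  b1: preds {b0,b3}: {b0} ∩ {b0,b1,b3} = {b0}; idom=b0
  b4: preds {b1,b2}: {b0,b1} ∩ {b0,b2} = {b0}; idom=b0
  b5: preds {b2,b3,b4}: {b0,b2} ∩ {b0,b1,b3} ∩ {b0,b4} = {b0}; idom=b0

Frontier:
  b1←b0: walk · to b0
  b1←b3: walk b3→b1 to b0
  b4←b1: walk b1 to b0
  b4←b2: walk b2 to b0
  b5←b2: walk b2 to b0
  b5←b3: walk b3→b1 to b0
  b5←b4: walk b4 to b0
  b0 → ∅
  b1 → {b1,b4,b5}
  b2 → {b4,b5}
  b3 → {b1,b5}
  b4 → {b5}
  b5 → ∅

φ for y: defs {b0,b1,b5}
  DF⁺ = {b1,b4,b5}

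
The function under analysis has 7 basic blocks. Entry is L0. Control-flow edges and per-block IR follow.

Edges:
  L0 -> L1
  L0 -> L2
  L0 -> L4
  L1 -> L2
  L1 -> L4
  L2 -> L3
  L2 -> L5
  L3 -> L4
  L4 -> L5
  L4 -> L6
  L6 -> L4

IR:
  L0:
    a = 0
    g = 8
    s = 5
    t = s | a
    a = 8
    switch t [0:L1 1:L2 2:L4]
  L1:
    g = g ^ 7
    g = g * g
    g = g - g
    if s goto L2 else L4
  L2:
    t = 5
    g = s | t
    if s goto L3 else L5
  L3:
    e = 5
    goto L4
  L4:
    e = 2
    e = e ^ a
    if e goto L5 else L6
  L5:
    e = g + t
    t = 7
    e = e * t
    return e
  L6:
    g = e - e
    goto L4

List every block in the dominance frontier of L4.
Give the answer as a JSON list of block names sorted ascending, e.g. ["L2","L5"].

idom tree: L1←L0 L2←L0 L3←L2 L4←L0 L5←L0 L6←L4
Dom∩ at merges:
  L2: preds {L0,L1}: {L0} ∩ {L0,L1} = {L0}; idom=L0
  L4: preds {L0,L1,L3,L6}: {L0} ∩ {L0,L1} ∩ {L0,L2,L3} ∩ {L0,L4,L6} = {L0}; idom=L0
  L5: preds {L2,L4}: {L0,L2} ∩ {L0,L4} = {L0}; idom=L0

Frontier:
  join L2 pred L0: · stop@L0
  join L2 pred L1: L1 stop@L0
  join L4 pred L0: · stop@L0
  join L4 pred L1: L1 stop@L0
  join L4 pred L3: L3→L2 stop@L0
  join L4 pred L6: L6→L4 stop@L0
  join L5 pred L2: L2 stop@L0
  join L5 pred L4: L4 stop@L0
  L0 → ∅
  L1 → {L2,L4}
  L2 → {L4,L5}
  L3 → {L4}
  L4 → {L4,L5}
  L5 → ∅
  L6 → {L4}

DF(L4) = ["L4", "L5"]

Answer: ["L4", "L5"]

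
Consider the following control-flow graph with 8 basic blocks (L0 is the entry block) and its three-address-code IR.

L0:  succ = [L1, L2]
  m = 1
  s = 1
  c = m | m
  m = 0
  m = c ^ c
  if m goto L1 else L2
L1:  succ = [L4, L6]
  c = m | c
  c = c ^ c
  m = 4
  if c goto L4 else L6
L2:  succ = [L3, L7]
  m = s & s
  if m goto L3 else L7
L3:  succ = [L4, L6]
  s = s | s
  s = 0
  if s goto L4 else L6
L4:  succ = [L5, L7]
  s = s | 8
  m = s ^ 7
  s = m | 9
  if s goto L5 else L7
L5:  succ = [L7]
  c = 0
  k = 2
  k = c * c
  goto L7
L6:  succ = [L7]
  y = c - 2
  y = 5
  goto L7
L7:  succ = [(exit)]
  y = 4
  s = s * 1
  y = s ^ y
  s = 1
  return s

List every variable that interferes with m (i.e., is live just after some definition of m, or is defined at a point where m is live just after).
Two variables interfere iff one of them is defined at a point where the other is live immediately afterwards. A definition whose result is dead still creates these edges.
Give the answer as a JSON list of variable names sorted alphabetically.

Answer: ["c", "s"]

Derivation:
Block summaries:
  L0: def={c,m,s} ue=∅
  L1: def={c,m} ue={c,m}
  L2: def={m} ue={s}
  L3: def={s} ue={s}
  L4: def={m,s} ue={s}
  L5: def={c,k} ue=∅
  L6: def={y} ue={c}
  L7: def={s,y} ue={s}

Liveness:
  L0 li=∅ lo={c,m,s}
  L1 li={c,m,s} lo={c,s}
  L2 li={c,s} lo={c,s}
  L3 li={c,s} lo={c,s}
  L4 li={s} lo={s}
  L5 li={s} lo={s}
  L6 li={c,s} lo={s}
  L7 li={s} lo=∅

Interference:
  c↔{k,m,s}
  k↔{c,s}
  m↔{c,s}
  s↔{c,k,m,y}
  y↔{s}

N(m) = ["c", "s"]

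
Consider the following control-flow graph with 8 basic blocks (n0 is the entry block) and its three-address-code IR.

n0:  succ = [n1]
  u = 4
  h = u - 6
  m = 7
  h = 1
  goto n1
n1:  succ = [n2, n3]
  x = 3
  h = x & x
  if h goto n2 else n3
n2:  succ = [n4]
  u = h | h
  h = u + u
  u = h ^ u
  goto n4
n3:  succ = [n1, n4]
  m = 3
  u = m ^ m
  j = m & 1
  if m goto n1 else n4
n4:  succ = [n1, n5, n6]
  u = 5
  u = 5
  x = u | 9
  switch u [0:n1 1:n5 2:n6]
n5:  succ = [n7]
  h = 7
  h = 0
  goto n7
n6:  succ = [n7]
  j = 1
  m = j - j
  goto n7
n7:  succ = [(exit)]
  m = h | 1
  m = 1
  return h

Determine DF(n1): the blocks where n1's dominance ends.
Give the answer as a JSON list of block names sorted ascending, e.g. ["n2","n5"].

Answer: ["n1"]

Derivation:
idom tree: n1←n0 n2←n1 n3←n1 n4←n1 n5←n4 n6←n4 n7←n4
Dom∩ at merges:
  n1: preds {n0,n3,n4}: {n0} ∩ {n0,n1,n3} ∩ {n0,n1,n4} = {n0}; idom=n0
  n4: preds {n2,n3}: {n0,n1,n2} ∩ {n0,n1,n3} = {n0,n1}; idom=n1
  n7: preds {n5,n6}: {n0,n1,n4,n5} ∩ {n0,n1,n4,n6} = {n0,n1,n4}; idom=n4

Frontier:
  n1←n0: walk · to n0
  n1←n3: walk n3→n1 to n0
  n1←n4: walk n4→n1 to n0
  n4←n2: walk n2 to n1
  n4←n3: walk n3 to n1
  n7←n5: walk n5 to n4
  n7←n6: walk n6 to n4
  DF(n0)=∅
  DF(n1)={n1}
  DF(n2)={n4}
  DF(n3)={n1,n4}
  DF(n4)={n1}
  DF(n5)={n7}
  DF(n6)={n7}
  DF(n7)=∅

DF(n1) = ["n1"]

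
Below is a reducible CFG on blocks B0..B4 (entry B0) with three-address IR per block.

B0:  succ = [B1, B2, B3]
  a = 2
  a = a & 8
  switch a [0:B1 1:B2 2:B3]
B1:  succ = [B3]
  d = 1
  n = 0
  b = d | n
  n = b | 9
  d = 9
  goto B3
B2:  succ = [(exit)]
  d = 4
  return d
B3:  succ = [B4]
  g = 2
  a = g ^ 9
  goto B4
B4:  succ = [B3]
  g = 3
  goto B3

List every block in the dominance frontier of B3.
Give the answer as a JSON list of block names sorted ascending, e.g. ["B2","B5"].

Answer: ["B3"]

Derivation:
idom tree: B1←B0 B2←B0 B3←B0 B4←B3
Join-block Dom:
  B3: preds {B0,B1,B4}: {B0} ∩ {B0,B1} ∩ {B0,B3,B4} = {B0}; idom=B0

Frontier:
  join B3 pred B0: · stop@B0
  join B3 pred B1: B1 stop@B0
  join B3 pred B4: B4→B3 stop@B0
  B0: DF=∅
  B1: DF={B3}
  B2: DF=∅
  B3: DF={B3}
  B4: DF={B3}

DF(B3) = ["B3"]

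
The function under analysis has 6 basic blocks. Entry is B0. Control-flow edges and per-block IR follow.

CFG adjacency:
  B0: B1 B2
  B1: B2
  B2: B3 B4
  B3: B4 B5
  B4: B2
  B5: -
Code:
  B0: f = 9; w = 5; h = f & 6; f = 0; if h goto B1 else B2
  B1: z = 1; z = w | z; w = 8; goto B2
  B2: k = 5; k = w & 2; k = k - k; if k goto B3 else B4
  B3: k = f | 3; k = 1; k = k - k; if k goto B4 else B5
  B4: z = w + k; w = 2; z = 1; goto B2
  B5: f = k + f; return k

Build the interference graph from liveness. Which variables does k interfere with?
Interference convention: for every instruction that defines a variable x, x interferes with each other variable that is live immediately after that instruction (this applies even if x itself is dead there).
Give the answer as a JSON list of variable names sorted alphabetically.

Block summaries:
  B0: def={f,h,w} ue=∅
  B1: def={w,z} ue={w}
  B2: def={k} ue={w}
  B3: def={k} ue={f}
  B4: def={w,z} ue={k,w}
  B5: def={f} ue={f,k}

Live sets:
  live B0: ∅→{f,w}
  live B1: {f,w}→{f,w}
  live B2: {f,w}→{f,k,w}
  live B3: {f,w}→{f,k,w}
  live B4: {f,k,w}→{f,w}
  live B5: {f,k}→∅

Conflict graph:
  f — {h,k,w,z}
  h — {f,w}
  k — {f,w}
  w — {f,h,k,z}
  z — {f,w}

N(k) = ["f", "w"]

Answer: ["f", "w"]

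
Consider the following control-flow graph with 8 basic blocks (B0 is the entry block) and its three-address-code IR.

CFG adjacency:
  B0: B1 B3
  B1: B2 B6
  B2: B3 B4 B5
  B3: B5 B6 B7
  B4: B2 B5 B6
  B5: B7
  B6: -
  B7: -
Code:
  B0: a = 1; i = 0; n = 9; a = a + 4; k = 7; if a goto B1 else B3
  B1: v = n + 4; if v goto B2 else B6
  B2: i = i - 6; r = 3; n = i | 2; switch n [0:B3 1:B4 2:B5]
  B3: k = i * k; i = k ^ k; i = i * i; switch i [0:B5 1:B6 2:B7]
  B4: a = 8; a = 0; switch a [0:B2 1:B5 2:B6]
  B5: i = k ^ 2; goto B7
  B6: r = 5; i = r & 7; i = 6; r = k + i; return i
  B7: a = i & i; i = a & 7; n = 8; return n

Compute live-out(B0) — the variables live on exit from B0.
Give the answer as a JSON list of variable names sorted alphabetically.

def/use:
  B0: def={a,i,k,n} ue=∅
  B1: def={v} ue={n}
  B2: def={i,n,r} ue={i}
  B3: def={i,k} ue={i,k}
  B4: def={a} ue=∅
  B5: def={i} ue={k}
  B6: def={i,r} ue={k}
  B7: def={a,i,n} ue={i}

Backward fixpoint:
  B0 li=∅ lo={i,k,n}
  B1 li={i,k,n} lo={i,k}
  B2 li={i,k} lo={i,k}
  B3 li={i,k} lo={i,k}
  B4 li={i,k} lo={i,k}
  B5 li={k} lo={i}
  B6 li={k} lo=∅
  B7 li={i} lo=∅

live-out(B0) = ["i", "k", "n"]

Answer: ["i", "k", "n"]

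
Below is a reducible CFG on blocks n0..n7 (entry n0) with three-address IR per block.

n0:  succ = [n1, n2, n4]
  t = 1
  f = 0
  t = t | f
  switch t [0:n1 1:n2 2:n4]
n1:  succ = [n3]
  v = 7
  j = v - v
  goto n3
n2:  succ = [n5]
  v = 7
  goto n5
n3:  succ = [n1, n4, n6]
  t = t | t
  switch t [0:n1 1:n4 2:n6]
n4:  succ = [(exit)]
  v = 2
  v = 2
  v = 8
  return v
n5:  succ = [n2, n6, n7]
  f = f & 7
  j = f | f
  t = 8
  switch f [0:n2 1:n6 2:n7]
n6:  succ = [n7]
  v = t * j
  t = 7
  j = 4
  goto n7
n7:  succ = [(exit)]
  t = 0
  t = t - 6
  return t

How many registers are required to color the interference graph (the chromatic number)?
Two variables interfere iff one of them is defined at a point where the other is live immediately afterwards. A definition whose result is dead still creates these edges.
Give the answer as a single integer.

Answer: 3

Derivation:
def/use:
  n0: {f,t} / ∅
  n1: {j,v} / ∅
  n2: {v} / ∅
  n3: {t} / {t}
  n4: {v} / ∅
  n5: {f,j,t} / {f}
  n6: {j,t,v} / {j,t}
  n7: {t} / ∅

Liveness:
  live n0: ∅→{f,t}
  live n1: {t}→{j,t}
  live n2: {f}→{f}
  live n3: {j,t}→{j,t}
  live n4: ∅→∅
  live n5: {f}→{f,j,t}
  live n6: {j,t}→∅
  live n7: ∅→∅

Conflict graph:
  f — {j,t,v}
  j — {f,t}
  t — {f,j,v}
  v — {f,t}

Colouring:
  clique {f,j,t} ⇒ need ≥ 3
  3-colouring: R0={f}  R1={t}  R2={j,v}
  χ = 3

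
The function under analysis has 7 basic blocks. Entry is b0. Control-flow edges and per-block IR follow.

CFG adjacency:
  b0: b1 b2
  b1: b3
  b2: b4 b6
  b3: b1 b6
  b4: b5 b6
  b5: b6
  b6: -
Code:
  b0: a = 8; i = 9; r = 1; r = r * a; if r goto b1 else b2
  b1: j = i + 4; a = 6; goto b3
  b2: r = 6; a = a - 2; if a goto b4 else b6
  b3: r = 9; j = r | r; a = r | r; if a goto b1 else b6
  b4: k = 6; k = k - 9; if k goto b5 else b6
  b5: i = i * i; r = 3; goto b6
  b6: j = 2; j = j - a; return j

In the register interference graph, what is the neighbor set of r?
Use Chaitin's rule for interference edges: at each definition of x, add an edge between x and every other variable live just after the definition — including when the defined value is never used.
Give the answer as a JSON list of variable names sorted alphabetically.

Answer: ["a", "i", "j"]

Analysis:
def/use:
  b0: def={a,i,r} ue=∅
  b1: def={a,j} ue={i}
  b2: def={a,r} ue={a}
  b3: def={a,j,r} ue=∅
  b4: def={k} ue=∅
  b5: def={i,r} ue={i}
  b6: def={j} ue={a}

Live sets:
  b0: in=∅ out={a,i}
  b1: in={i} out={i}
  b2: in={a,i} out={a,i}
  b3: in={i} out={a,i}
  b4: in={a,i} out={a,i}
  b5: in={a,i} out={a}
  b6: in={a} out=∅

Interfere edges:
  a↔{i,j,k,r}
  i↔{a,j,k,r}
  j↔{a,i,r}
  k↔{a,i}
  r↔{a,i,j}

N(r) = ["a", "i", "j"]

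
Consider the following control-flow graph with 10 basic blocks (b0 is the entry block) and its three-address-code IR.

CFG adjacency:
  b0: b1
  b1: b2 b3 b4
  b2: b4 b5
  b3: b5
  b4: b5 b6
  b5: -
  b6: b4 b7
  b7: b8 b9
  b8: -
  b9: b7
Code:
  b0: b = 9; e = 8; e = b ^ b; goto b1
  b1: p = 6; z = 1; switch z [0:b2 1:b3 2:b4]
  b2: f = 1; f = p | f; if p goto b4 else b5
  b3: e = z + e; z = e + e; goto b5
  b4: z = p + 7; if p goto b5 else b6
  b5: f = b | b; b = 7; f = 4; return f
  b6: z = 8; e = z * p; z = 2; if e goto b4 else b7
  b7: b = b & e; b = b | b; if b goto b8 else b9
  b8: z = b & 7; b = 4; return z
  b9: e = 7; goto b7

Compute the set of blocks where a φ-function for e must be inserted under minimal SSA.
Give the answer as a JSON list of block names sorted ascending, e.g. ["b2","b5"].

idom tree: b1←b0 b2←b1 b3←b1 b4←b1 b5←b1 b6←b4 b7←b6 b8←b7 b9←b7
Dom at joins:
  b4: preds {b1,b2,b6}: {b0,b1} ∩ {b0,b1,b2} ∩ {b0,b1,b4,b6} = {b0,b1}; idom=b1
  b5: preds {b2,b3,b4}: {b0,b1,b2} ∩ {b0,b1,b3} ∩ {b0,b1,b4} = {b0,b1}; idom=b1
  b7: preds {b6,b9}: {b0,b1,b4,b6} ∩ {b0,b1,b4,b6,b7,b9} = {b0,b1,b4,b6}; idom=b6

Frontier:
  join b4 pred b1: · stop@b1
  join b4 pred b2: b2 stop@b1
  join b4 pred b6: b6→b4 stop@b1
  join b5 pred b2: b2 stop@b1
  join b5 pred b3: b3 stop@b1
  join b5 pred b4: b4 stop@b1
  join b7 pred b6: · stop@b6
  join b7 pred b9: b9→b7 stop@b6
  DF(b0)=∅
  DF(b1)=∅
  DF(b2)={b4,b5}
  DF(b3)={b5}
  DF(b4)={b4,b5}
  DF(b5)=∅
  DF(b6)={b4}
  DF(b7)={b7}
  DF(b8)=∅
  DF(b9)={b7}

φ for e: defs {b0,b3,b6,b9}
  DF⁺ = {b4,b5,b7}

Answer: ["b4", "b5", "b7"]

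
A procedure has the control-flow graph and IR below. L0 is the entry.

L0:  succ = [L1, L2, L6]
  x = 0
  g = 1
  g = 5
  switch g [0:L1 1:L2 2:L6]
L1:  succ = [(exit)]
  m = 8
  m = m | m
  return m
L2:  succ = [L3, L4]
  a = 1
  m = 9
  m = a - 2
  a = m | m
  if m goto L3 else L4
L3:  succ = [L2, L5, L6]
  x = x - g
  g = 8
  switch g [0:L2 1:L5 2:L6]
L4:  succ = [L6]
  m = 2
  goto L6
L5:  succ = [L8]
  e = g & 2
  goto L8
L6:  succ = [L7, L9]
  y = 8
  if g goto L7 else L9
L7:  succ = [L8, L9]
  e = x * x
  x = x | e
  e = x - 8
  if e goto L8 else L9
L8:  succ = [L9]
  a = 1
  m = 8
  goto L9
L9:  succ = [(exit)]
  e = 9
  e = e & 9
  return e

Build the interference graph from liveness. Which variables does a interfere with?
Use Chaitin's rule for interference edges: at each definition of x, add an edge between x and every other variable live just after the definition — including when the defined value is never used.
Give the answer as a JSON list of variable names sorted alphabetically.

Block summaries:
  L0: {g,x} / ∅
  L1: {m} / ∅
  L2: {a,m} / ∅
  L3: {g,x} / {g,x}
  L4: {m} / ∅
  L5: {e} / {g}
  L6: {y} / {g}
  L7: {e,x} / {x}
  L8: {a,m} / ∅
  L9: {e} / ∅

Liveness:
  L0: in=∅ out={g,x}
  L1: in=∅ out=∅
  L2: in={g,x} out={g,x}
  L3: in={g,x} out={g,x}
  L4: in={g,x} out={g,x}
  L5: in={g} out=∅
  L6: in={g,x} out={x}
  L7: in={x} out=∅
  L8: in=∅ out=∅
  L9: in=∅ out=∅

Conflict graph:
  a: {g,m,x}
  e: {x}
  g: {a,m,x,y}
  m: {a,g,x}
  x: {a,e,g,m,y}
  y: {g,x}

N(a) = ["g", "m", "x"]

Answer: ["g", "m", "x"]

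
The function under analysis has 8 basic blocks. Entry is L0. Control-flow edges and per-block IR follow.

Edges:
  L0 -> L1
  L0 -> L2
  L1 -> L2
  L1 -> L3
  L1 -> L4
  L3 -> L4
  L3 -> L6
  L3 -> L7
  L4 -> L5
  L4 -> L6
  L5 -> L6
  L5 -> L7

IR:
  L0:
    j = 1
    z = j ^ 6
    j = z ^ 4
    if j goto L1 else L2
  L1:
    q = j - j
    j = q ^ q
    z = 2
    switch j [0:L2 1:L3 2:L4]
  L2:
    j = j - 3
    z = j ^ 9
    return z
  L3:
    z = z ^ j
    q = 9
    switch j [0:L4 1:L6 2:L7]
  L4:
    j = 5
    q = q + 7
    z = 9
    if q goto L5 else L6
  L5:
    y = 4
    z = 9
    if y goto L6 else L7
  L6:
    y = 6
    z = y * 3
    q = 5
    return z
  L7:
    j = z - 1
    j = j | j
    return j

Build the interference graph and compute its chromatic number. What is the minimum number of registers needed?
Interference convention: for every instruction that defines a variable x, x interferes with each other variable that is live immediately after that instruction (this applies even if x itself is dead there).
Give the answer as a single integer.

Answer: 3

Analysis:
def/use:
  L0: {j,z} / ∅
  L1: {j,q,z} / {j}
  L2: {j,z} / {j}
  L3: {q,z} / {j,z}
  L4: {j,q,z} / {q}
  L5: {y,z} / ∅
  L6: {q,y,z} / ∅
  L7: {j} / {z}

Liveness:
  live L0: ∅→{j}
  live L1: {j}→{j,q,z}
  live L2: {j}→∅
  live L3: {j,z}→{q,z}
  live L4: {q}→∅
  live L5: ∅→{z}
  live L6: ∅→∅
  live L7: {z}→∅

Conflict graph:
  j — {q,z}
  q — {j,z}
  y — {z}
  z — {j,q,y}

Chromatic number:
  {j,q,z} pairwise interfere (3-clique) ⇒ χ ≥ 3
  3-colouring: r0={z}  r1={j,y}  r2={q}
  χ = 3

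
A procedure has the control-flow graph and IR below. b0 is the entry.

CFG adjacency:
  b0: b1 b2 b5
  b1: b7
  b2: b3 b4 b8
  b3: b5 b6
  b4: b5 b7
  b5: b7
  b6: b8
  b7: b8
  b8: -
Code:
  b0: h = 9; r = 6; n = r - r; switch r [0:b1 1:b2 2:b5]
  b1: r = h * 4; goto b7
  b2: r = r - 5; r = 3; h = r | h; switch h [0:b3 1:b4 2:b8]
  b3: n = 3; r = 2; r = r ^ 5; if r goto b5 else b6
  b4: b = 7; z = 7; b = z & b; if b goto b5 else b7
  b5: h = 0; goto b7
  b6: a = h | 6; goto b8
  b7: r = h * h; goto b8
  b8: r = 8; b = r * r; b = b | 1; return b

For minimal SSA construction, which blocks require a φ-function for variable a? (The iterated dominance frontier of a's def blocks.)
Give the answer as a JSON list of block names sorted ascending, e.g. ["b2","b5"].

idom tree: b1←b0 b2←b0 b3←b2 b4←b2 b5←b0 b6←b3 b7←b0 b8←b0
Join-block Dom:
  b5: preds {b0,b3,b4}: {b0} ∩ {b0,b2,b3} ∩ {b0,b2,b4} = {b0}; idom=b0
  b7: preds {b1,b4,b5}: {b0,b1} ∩ {b0,b2,b4} ∩ {b0,b5} = {b0}; idom=b0
  b8: preds {b2,b6,b7}: {b0,b2} ∩ {b0,b2,b3,b6} ∩ {b0,b7} = {b0}; idom=b0

Frontier:
  b5←b0: walk · to b0
  b5←b3: walk b3→b2 to b0
  b5←b4: walk b4→b2 to b0
  b7←b1: walk b1 to b0
  b7←b4: walk b4→b2 to b0
  b7←b5: walk b5 to b0
  b8←b2: walk b2 to b0
  b8←b6: walk b6→b3→b2 to b0
  b8←b7: walk b7 to b0
  b0 → ∅
  b1 → {b7}
  b2 → {b5,b7,b8}
  b3 → {b5,b8}
  b4 → {b5,b7}
  b5 → {b7}
  b6 → {b8}
  b7 → {b8}
  b8 → ∅

φ for a: defs {b6}
  DF⁺ = {b8}

Answer: ["b8"]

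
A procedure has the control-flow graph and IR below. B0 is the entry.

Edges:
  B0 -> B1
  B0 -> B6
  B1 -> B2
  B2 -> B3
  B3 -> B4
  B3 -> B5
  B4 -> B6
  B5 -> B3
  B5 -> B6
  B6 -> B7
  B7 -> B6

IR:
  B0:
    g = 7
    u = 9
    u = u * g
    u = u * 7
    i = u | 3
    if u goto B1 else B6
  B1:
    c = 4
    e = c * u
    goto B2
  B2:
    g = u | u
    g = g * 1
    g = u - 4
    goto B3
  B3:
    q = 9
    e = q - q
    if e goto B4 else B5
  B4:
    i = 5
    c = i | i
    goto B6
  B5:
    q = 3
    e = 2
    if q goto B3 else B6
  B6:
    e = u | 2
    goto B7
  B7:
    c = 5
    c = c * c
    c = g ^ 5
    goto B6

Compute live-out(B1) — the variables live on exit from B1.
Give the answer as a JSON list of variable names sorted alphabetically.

Block summaries:
  B0: def={g,i,u} ue=∅
  B1: def={c,e} ue={u}
  B2: def={g} ue={u}
  B3: def={e,q} ue=∅
  B4: def={c,i} ue=∅
  B5: def={e,q} ue=∅
  B6: def={e} ue={u}
  B7: def={c} ue={g}

Backward fixpoint:
  live B0: ∅→{g,u}
  live B1: {u}→{u}
  live B2: {u}→{g,u}
  live B3: {g,u}→{g,u}
  live B4: {g,u}→{g,u}
  live B5: {g,u}→{g,u}
  live B6: {g,u}→{g,u}
  live B7: {g,u}→{g,u}

live-out(B1) = ["u"]

Answer: ["u"]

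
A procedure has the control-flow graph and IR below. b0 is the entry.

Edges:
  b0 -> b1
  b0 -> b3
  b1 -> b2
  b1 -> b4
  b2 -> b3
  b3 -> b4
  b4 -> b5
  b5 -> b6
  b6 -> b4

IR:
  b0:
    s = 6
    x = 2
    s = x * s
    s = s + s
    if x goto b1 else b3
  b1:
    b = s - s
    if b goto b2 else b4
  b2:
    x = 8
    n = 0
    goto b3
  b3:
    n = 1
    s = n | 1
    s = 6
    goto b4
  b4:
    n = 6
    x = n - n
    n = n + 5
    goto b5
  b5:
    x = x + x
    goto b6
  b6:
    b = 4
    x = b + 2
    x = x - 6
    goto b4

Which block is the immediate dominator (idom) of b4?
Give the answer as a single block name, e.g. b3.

idom tree: b1←b0 b2←b1 b3←b0 b4←b0 b5←b4 b6←b5
Join-block Dom:
  b3: preds {b0,b2}: {b0} ∩ {b0,b1,b2} = {b0}; idom=b0
  b4: preds {b1,b3,b6}: {b0,b1} ∩ {b0,b3} ∩ {b0,b4,b5,b6} = {b0}; idom=b0

idom(b4) = b0

Answer: b0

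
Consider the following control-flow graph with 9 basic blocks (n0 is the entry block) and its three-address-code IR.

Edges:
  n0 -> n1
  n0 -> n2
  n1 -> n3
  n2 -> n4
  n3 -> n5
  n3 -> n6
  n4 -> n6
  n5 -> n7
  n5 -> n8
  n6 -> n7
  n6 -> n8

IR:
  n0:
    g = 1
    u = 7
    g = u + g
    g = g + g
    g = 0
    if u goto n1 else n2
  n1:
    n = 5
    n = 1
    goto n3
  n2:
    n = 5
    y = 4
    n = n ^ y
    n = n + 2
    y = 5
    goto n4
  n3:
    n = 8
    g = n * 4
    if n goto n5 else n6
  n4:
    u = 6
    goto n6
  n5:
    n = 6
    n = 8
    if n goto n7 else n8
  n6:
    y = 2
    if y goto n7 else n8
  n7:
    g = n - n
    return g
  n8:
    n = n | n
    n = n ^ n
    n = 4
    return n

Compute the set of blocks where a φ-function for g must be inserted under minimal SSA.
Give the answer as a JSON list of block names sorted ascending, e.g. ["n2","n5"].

Answer: ["n6", "n7", "n8"]

Analysis:
idom tree: n1←n0 n2←n0 n3←n1 n4←n2 n5←n3 n6←n0 n7←n0 n8←n0
Dom at joins:
  n6: preds {n3,n4}: {n0,n1,n3} ∩ {n0,n2,n4} = {n0}; idom=n0
  n7: preds {n5,n6}: {n0,n1,n3,n5} ∩ {n0,n6} = {n0}; idom=n0
  n8: preds {n5,n6}: {n0,n1,n3,n5} ∩ {n0,n6} = {n0}; idom=n0

Frontier:
  join n6 pred n3: n3→n1 stop@n0
  join n6 pred n4: n4→n2 stop@n0
  join n7 pred n5: n5→n3→n1 stop@n0
  join n7 pred n6: n6 stop@n0
  join n8 pred n5: n5→n3→n1 stop@n0
  join n8 pred n6: n6 stop@n0
  n0: DF=∅
  n1: DF={n6,n7,n8}
  n2: DF={n6}
  n3: DF={n6,n7,n8}
  n4: DF={n6}
  n5: DF={n7,n8}
  n6: DF={n7,n8}
  n7: DF=∅
  n8: DF=∅

φ for g: defs {n0,n3,n7}
  DF⁺ = {n6,n7,n8}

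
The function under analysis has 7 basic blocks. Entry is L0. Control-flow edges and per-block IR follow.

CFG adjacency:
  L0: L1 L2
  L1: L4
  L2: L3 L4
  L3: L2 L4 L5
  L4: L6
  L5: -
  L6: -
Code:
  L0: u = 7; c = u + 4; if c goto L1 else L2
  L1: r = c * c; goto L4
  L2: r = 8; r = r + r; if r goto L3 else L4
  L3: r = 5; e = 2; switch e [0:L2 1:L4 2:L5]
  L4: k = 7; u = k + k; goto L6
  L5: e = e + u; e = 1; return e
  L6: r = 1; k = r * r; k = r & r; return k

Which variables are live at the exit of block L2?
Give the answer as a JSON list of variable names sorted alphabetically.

Answer: ["u"]

Analysis:
def/use:
  L0 def {c,u} use ∅
  L1 def {r} use {c}
  L2 def {r} use ∅
  L3 def {e,r} use ∅
  L4 def {k,u} use ∅
  L5 def {e} use {e,u}
  L6 def {k,r} use ∅

Live sets:
  L0: in=∅ out={c,u}
  L1: in={c} out=∅
  L2: in={u} out={u}
  L3: in={u} out={e,u}
  L4: in=∅ out=∅
  L5: in={e,u} out=∅
  L6: in=∅ out=∅

live-out(L2) = ["u"]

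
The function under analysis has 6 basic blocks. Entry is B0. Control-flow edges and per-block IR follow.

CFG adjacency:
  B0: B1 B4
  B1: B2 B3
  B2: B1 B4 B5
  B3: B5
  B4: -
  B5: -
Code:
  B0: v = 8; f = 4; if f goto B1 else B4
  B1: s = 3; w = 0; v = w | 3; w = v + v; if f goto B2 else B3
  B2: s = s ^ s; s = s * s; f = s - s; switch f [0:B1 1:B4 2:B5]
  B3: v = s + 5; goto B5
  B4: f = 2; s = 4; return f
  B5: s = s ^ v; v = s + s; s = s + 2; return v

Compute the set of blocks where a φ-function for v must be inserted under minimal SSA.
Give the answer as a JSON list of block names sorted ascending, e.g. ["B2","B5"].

Answer: ["B1", "B4", "B5"]

Working:
idom tree: B1←B0 B2←B1 B3←B1 B4←B0 B5←B1
Join-block Dom:
  B1: preds {B0,B2}: {B0} ∩ {B0,B1,B2} = {B0}; idom=B0
  B4: preds {B0,B2}: {B0} ∩ {B0,B1,B2} = {B0}; idom=B0
  B5: preds {B2,B3}: {B0,B1,B2} ∩ {B0,B1,B3} = {B0,B1}; idom=B1

DF walk-up:
  B1←B0: walk · to B0
  B1←B2: walk B2→B1 to B0
  B4←B0: walk · to B0
  B4←B2: walk B2→B1 to B0
  B5←B2: walk B2 to B1
  B5←B3: walk B3 to B1
  DF(B0)=∅
  DF(B1)={B1,B4}
  DF(B2)={B1,B4,B5}
  DF(B3)={B5}
  DF(B4)=∅
  DF(B5)=∅

φ for v: defs {B0,B1,B3,B5}
  DF⁺ = {B1,B4,B5}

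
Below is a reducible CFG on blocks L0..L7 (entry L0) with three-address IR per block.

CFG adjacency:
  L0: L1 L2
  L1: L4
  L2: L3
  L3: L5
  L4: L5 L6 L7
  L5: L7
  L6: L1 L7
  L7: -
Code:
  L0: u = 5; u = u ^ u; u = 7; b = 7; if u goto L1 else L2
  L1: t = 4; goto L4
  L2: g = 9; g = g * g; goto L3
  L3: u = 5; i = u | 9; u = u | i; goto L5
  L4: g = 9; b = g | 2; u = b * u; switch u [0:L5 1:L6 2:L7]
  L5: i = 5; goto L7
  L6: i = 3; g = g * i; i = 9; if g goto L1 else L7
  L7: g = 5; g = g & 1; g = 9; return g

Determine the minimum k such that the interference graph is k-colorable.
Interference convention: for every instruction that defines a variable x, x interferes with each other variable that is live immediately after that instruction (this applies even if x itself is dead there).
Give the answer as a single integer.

Block summaries:
  L0: {b,u} / ∅
  L1: {t} / ∅
  L2: {g} / ∅
  L3: {i,u} / ∅
  L4: {b,g,u} / {u}
  L5: {i} / ∅
  L6: {g,i} / {g}
  L7: {g} / ∅

Liveness:
  L0 li=∅ lo={u}
  L1 li={u} lo={u}
  L2 li=∅ lo=∅
  L3 li=∅ lo=∅
  L4 li={u} lo={g,u}
  L5 li=∅ lo=∅
  L6 li={g,u} lo={u}
  L7 li=∅ lo=∅

Conflict graph:
  b: {g,u}
  g: {b,i,u}
  i: {g,u}
  t: {u}
  u: {b,g,i,t}

Chromatic number:
  {b,g,u} pairwise interfere (3-clique) ⇒ χ ≥ 3
  3-colouring: r0={u}  r1={g,t}  r2={b,i}
  χ = 3

Answer: 3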